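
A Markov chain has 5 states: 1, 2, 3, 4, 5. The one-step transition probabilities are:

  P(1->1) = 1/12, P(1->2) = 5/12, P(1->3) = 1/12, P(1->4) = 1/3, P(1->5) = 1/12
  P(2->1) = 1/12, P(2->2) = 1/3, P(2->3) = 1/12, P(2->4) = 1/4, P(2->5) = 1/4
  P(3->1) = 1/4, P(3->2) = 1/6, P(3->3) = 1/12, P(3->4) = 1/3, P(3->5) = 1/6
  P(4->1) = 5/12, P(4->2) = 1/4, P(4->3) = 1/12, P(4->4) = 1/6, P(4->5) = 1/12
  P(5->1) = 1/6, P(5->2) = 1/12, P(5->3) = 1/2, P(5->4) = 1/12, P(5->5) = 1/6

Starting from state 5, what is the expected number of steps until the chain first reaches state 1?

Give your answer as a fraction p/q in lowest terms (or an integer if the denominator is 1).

Let h_i = expected steps to first reach 1 from state i.
Boundary: h_1 = 0.
First-step equations for the other states:
  h_2 = 1 + 1/12*h_1 + 1/3*h_2 + 1/12*h_3 + 1/4*h_4 + 1/4*h_5
  h_3 = 1 + 1/4*h_1 + 1/6*h_2 + 1/12*h_3 + 1/3*h_4 + 1/6*h_5
  h_4 = 1 + 5/12*h_1 + 1/4*h_2 + 1/12*h_3 + 1/6*h_4 + 1/12*h_5
  h_5 = 1 + 1/6*h_1 + 1/12*h_2 + 1/2*h_3 + 1/12*h_4 + 1/6*h_5

Substituting h_1 = 0 and rearranging gives the linear system (I - Q) h = 1:
  [2/3, -1/12, -1/4, -1/4] . (h_2, h_3, h_4, h_5) = 1
  [-1/6, 11/12, -1/3, -1/6] . (h_2, h_3, h_4, h_5) = 1
  [-1/4, -1/12, 5/6, -1/12] . (h_2, h_3, h_4, h_5) = 1
  [-1/12, -1/2, -1/12, 5/6] . (h_2, h_3, h_4, h_5) = 1

Solving yields:
  h_2 = 137/27
  h_3 = 112/27
  h_4 = 97/27
  h_5 = 41/9

Starting state is 5, so the expected hitting time is h_5 = 41/9.

Answer: 41/9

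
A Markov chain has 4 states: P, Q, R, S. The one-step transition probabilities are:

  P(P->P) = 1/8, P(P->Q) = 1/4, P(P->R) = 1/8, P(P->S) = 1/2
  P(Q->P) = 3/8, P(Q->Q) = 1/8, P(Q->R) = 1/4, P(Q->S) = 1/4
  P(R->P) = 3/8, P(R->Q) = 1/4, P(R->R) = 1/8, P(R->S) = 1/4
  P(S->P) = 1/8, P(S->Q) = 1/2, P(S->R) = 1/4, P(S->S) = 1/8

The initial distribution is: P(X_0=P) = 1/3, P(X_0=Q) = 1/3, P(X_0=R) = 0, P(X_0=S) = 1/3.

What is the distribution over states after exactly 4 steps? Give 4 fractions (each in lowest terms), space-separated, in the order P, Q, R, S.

Answer: 499/2048 3499/12288 599/3072 1133/4096

Derivation:
Propagating the distribution step by step (d_{t+1} = d_t * P):
d_0 = (P=1/3, Q=1/3, R=0, S=1/3)
  d_1[P] = 1/3*1/8 + 1/3*3/8 + 0*3/8 + 1/3*1/8 = 5/24
  d_1[Q] = 1/3*1/4 + 1/3*1/8 + 0*1/4 + 1/3*1/2 = 7/24
  d_1[R] = 1/3*1/8 + 1/3*1/4 + 0*1/8 + 1/3*1/4 = 5/24
  d_1[S] = 1/3*1/2 + 1/3*1/4 + 0*1/4 + 1/3*1/8 = 7/24
d_1 = (P=5/24, Q=7/24, R=5/24, S=7/24)
  d_2[P] = 5/24*1/8 + 7/24*3/8 + 5/24*3/8 + 7/24*1/8 = 1/4
  d_2[Q] = 5/24*1/4 + 7/24*1/8 + 5/24*1/4 + 7/24*1/2 = 55/192
  d_2[R] = 5/24*1/8 + 7/24*1/4 + 5/24*1/8 + 7/24*1/4 = 19/96
  d_2[S] = 5/24*1/2 + 7/24*1/4 + 5/24*1/4 + 7/24*1/8 = 17/64
d_2 = (P=1/4, Q=55/192, R=19/96, S=17/64)
  d_3[P] = 1/4*1/8 + 55/192*3/8 + 19/96*3/8 + 17/64*1/8 = 63/256
  d_3[Q] = 1/4*1/4 + 55/192*1/8 + 19/96*1/4 + 17/64*1/2 = 431/1536
  d_3[R] = 1/4*1/8 + 55/192*1/4 + 19/96*1/8 + 17/64*1/4 = 149/768
  d_3[S] = 1/4*1/2 + 55/192*1/4 + 19/96*1/4 + 17/64*1/8 = 143/512
d_3 = (P=63/256, Q=431/1536, R=149/768, S=143/512)
  d_4[P] = 63/256*1/8 + 431/1536*3/8 + 149/768*3/8 + 143/512*1/8 = 499/2048
  d_4[Q] = 63/256*1/4 + 431/1536*1/8 + 149/768*1/4 + 143/512*1/2 = 3499/12288
  d_4[R] = 63/256*1/8 + 431/1536*1/4 + 149/768*1/8 + 143/512*1/4 = 599/3072
  d_4[S] = 63/256*1/2 + 431/1536*1/4 + 149/768*1/4 + 143/512*1/8 = 1133/4096
d_4 = (P=499/2048, Q=3499/12288, R=599/3072, S=1133/4096)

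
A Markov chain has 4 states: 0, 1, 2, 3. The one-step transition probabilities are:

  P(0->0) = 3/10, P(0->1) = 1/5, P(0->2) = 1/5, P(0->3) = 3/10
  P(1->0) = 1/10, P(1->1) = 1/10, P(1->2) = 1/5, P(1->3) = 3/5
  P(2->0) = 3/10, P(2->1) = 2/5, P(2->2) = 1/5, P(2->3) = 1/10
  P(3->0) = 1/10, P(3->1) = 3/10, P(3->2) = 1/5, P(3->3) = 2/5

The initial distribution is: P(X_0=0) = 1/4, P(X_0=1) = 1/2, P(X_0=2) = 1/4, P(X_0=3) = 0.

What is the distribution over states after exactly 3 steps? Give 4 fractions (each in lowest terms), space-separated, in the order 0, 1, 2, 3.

Propagating the distribution step by step (d_{t+1} = d_t * P):
d_0 = (0=1/4, 1=1/2, 2=1/4, 3=0)
  d_1[0] = 1/4*3/10 + 1/2*1/10 + 1/4*3/10 + 0*1/10 = 1/5
  d_1[1] = 1/4*1/5 + 1/2*1/10 + 1/4*2/5 + 0*3/10 = 1/5
  d_1[2] = 1/4*1/5 + 1/2*1/5 + 1/4*1/5 + 0*1/5 = 1/5
  d_1[3] = 1/4*3/10 + 1/2*3/5 + 1/4*1/10 + 0*2/5 = 2/5
d_1 = (0=1/5, 1=1/5, 2=1/5, 3=2/5)
  d_2[0] = 1/5*3/10 + 1/5*1/10 + 1/5*3/10 + 2/5*1/10 = 9/50
  d_2[1] = 1/5*1/5 + 1/5*1/10 + 1/5*2/5 + 2/5*3/10 = 13/50
  d_2[2] = 1/5*1/5 + 1/5*1/5 + 1/5*1/5 + 2/5*1/5 = 1/5
  d_2[3] = 1/5*3/10 + 1/5*3/5 + 1/5*1/10 + 2/5*2/5 = 9/25
d_2 = (0=9/50, 1=13/50, 2=1/5, 3=9/25)
  d_3[0] = 9/50*3/10 + 13/50*1/10 + 1/5*3/10 + 9/25*1/10 = 22/125
  d_3[1] = 9/50*1/5 + 13/50*1/10 + 1/5*2/5 + 9/25*3/10 = 1/4
  d_3[2] = 9/50*1/5 + 13/50*1/5 + 1/5*1/5 + 9/25*1/5 = 1/5
  d_3[3] = 9/50*3/10 + 13/50*3/5 + 1/5*1/10 + 9/25*2/5 = 187/500
d_3 = (0=22/125, 1=1/4, 2=1/5, 3=187/500)

Answer: 22/125 1/4 1/5 187/500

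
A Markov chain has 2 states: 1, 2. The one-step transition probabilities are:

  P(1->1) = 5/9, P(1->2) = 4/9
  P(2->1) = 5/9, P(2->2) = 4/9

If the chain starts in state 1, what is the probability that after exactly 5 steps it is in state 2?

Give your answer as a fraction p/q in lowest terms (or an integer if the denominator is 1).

Computing P^5 by repeated multiplication:
P^1 =
  1: [5/9, 4/9]
  2: [5/9, 4/9]
P^2 =
  1: [5/9, 4/9]
  2: [5/9, 4/9]
P^3 =
  1: [5/9, 4/9]
  2: [5/9, 4/9]
P^4 =
  1: [5/9, 4/9]
  2: [5/9, 4/9]
P^5 =
  1: [5/9, 4/9]
  2: [5/9, 4/9]

(P^5)[1 -> 2] = 4/9

Answer: 4/9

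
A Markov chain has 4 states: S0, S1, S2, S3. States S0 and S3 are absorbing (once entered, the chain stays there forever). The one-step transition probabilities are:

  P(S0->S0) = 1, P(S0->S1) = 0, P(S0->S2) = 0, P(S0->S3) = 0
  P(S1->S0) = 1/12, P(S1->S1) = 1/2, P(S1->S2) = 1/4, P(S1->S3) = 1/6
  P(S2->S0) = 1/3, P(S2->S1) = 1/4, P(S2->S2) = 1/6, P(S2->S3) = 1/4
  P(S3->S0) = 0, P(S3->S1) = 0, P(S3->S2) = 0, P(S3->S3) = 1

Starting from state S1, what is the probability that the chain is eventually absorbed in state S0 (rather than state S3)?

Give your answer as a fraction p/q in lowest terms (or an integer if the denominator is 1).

Answer: 22/51

Derivation:
Let a_i = P(absorbed in S0 | start in state i).
Boundary conditions: a_S0 = 1, a_S3 = 0.
For each transient state i, a_i = sum_j P(i->j) * a_j:
  a_S1 = 1/12*a_S0 + 1/2*a_S1 + 1/4*a_S2 + 1/6*a_S3
  a_S2 = 1/3*a_S0 + 1/4*a_S1 + 1/6*a_S2 + 1/4*a_S3

Substituting a_S0 = 1 and a_S3 = 0, rearrange to (I - Q) a = r where r[i] = P(i -> S0):
  [1/2, -1/4] . (a_S1, a_S2) = 1/12
  [-1/4, 5/6] . (a_S1, a_S2) = 1/3

Solving yields:
  a_S1 = 22/51
  a_S2 = 9/17

Starting state is S1, so the absorption probability is a_S1 = 22/51.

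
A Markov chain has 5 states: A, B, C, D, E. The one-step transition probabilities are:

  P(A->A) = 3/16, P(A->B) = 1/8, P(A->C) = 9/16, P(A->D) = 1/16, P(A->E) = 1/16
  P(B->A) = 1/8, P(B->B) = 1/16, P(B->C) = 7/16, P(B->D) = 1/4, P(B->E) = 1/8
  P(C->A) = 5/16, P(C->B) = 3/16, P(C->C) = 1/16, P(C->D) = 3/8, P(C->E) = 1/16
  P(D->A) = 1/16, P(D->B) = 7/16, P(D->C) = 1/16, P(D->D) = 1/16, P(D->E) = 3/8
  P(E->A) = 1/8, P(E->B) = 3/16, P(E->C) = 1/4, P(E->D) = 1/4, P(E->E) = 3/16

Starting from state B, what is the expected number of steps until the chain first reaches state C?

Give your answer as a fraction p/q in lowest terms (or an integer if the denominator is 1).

Answer: 5640/1961

Derivation:
Let h_i = expected steps to first reach C from state i.
Boundary: h_C = 0.
First-step equations for the other states:
  h_A = 1 + 3/16*h_A + 1/8*h_B + 9/16*h_C + 1/16*h_D + 1/16*h_E
  h_B = 1 + 1/8*h_A + 1/16*h_B + 7/16*h_C + 1/4*h_D + 1/8*h_E
  h_D = 1 + 1/16*h_A + 7/16*h_B + 1/16*h_C + 1/16*h_D + 3/8*h_E
  h_E = 1 + 1/8*h_A + 3/16*h_B + 1/4*h_C + 1/4*h_D + 3/16*h_E

Substituting h_C = 0 and rearranging gives the linear system (I - Q) h = 1:
  [13/16, -1/8, -1/16, -1/16] . (h_A, h_B, h_D, h_E) = 1
  [-1/8, 15/16, -1/4, -1/8] . (h_A, h_B, h_D, h_E) = 1
  [-1/16, -7/16, 15/16, -3/8] . (h_A, h_B, h_D, h_E) = 1
  [-1/8, -3/16, -1/4, 13/16] . (h_A, h_B, h_D, h_E) = 1

Solving yields:
  h_A = 4396/1961
  h_B = 5640/1961
  h_D = 7724/1961
  h_E = 6768/1961

Starting state is B, so the expected hitting time is h_B = 5640/1961.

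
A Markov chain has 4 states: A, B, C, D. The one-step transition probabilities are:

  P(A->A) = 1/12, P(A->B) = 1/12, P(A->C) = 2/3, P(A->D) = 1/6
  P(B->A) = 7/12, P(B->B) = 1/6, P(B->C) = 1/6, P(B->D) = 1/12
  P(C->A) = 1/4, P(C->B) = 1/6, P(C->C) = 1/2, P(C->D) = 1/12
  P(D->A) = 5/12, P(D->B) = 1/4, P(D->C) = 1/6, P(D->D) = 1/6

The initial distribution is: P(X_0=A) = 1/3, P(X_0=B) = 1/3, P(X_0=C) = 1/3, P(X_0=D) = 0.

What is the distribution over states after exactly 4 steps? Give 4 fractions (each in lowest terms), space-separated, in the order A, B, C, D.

Propagating the distribution step by step (d_{t+1} = d_t * P):
d_0 = (A=1/3, B=1/3, C=1/3, D=0)
  d_1[A] = 1/3*1/12 + 1/3*7/12 + 1/3*1/4 + 0*5/12 = 11/36
  d_1[B] = 1/3*1/12 + 1/3*1/6 + 1/3*1/6 + 0*1/4 = 5/36
  d_1[C] = 1/3*2/3 + 1/3*1/6 + 1/3*1/2 + 0*1/6 = 4/9
  d_1[D] = 1/3*1/6 + 1/3*1/12 + 1/3*1/12 + 0*1/6 = 1/9
d_1 = (A=11/36, B=5/36, C=4/9, D=1/9)
  d_2[A] = 11/36*1/12 + 5/36*7/12 + 4/9*1/4 + 1/9*5/12 = 19/72
  d_2[B] = 11/36*1/12 + 5/36*1/6 + 4/9*1/6 + 1/9*1/4 = 65/432
  d_2[C] = 11/36*2/3 + 5/36*1/6 + 4/9*1/2 + 1/9*1/6 = 101/216
  d_2[D] = 11/36*1/6 + 5/36*1/12 + 4/9*1/12 + 1/9*1/6 = 17/144
d_2 = (A=19/72, B=65/432, C=101/216, D=17/144)
  d_3[A] = 19/72*1/12 + 65/432*7/12 + 101/216*1/4 + 17/144*5/12 = 715/2592
  d_3[B] = 19/72*1/12 + 65/432*1/6 + 101/216*1/6 + 17/144*1/4 = 89/576
  d_3[C] = 19/72*2/3 + 65/432*1/6 + 101/216*1/2 + 17/144*1/6 = 589/1296
  d_3[D] = 19/72*1/6 + 65/432*1/12 + 101/216*1/12 + 17/144*1/6 = 199/1728
d_3 = (A=715/2592, B=89/576, C=589/1296, D=199/1728)
  d_4[A] = 715/2592*1/12 + 89/576*7/12 + 589/1296*1/4 + 199/1728*5/12 = 8545/31104
  d_4[B] = 715/2592*1/12 + 89/576*1/6 + 589/1296*1/6 + 199/1728*1/4 = 9535/62208
  d_4[C] = 715/2592*2/3 + 89/576*1/6 + 589/1296*1/2 + 199/1728*1/6 = 7093/15552
  d_4[D] = 715/2592*1/6 + 89/576*1/12 + 589/1296*1/12 + 199/1728*1/6 = 7211/62208
d_4 = (A=8545/31104, B=9535/62208, C=7093/15552, D=7211/62208)

Answer: 8545/31104 9535/62208 7093/15552 7211/62208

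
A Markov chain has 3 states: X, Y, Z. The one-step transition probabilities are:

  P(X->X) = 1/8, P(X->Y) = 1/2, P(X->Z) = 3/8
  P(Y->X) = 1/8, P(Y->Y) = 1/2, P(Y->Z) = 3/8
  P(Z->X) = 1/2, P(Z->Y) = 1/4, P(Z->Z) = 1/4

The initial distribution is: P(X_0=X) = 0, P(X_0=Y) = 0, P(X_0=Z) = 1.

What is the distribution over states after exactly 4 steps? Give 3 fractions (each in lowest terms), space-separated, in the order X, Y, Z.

Propagating the distribution step by step (d_{t+1} = d_t * P):
d_0 = (X=0, Y=0, Z=1)
  d_1[X] = 0*1/8 + 0*1/8 + 1*1/2 = 1/2
  d_1[Y] = 0*1/2 + 0*1/2 + 1*1/4 = 1/4
  d_1[Z] = 0*3/8 + 0*3/8 + 1*1/4 = 1/4
d_1 = (X=1/2, Y=1/4, Z=1/4)
  d_2[X] = 1/2*1/8 + 1/4*1/8 + 1/4*1/2 = 7/32
  d_2[Y] = 1/2*1/2 + 1/4*1/2 + 1/4*1/4 = 7/16
  d_2[Z] = 1/2*3/8 + 1/4*3/8 + 1/4*1/4 = 11/32
d_2 = (X=7/32, Y=7/16, Z=11/32)
  d_3[X] = 7/32*1/8 + 7/16*1/8 + 11/32*1/2 = 65/256
  d_3[Y] = 7/32*1/2 + 7/16*1/2 + 11/32*1/4 = 53/128
  d_3[Z] = 7/32*3/8 + 7/16*3/8 + 11/32*1/4 = 85/256
d_3 = (X=65/256, Y=53/128, Z=85/256)
  d_4[X] = 65/256*1/8 + 53/128*1/8 + 85/256*1/2 = 511/2048
  d_4[Y] = 65/256*1/2 + 53/128*1/2 + 85/256*1/4 = 427/1024
  d_4[Z] = 65/256*3/8 + 53/128*3/8 + 85/256*1/4 = 683/2048
d_4 = (X=511/2048, Y=427/1024, Z=683/2048)

Answer: 511/2048 427/1024 683/2048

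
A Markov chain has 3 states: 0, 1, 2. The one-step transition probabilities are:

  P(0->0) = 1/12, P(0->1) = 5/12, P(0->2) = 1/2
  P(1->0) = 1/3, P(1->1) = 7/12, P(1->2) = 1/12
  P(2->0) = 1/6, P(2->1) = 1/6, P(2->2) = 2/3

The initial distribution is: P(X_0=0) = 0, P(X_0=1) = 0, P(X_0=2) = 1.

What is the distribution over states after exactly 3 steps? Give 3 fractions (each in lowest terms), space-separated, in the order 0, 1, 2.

Answer: 19/96 283/864 205/432

Derivation:
Propagating the distribution step by step (d_{t+1} = d_t * P):
d_0 = (0=0, 1=0, 2=1)
  d_1[0] = 0*1/12 + 0*1/3 + 1*1/6 = 1/6
  d_1[1] = 0*5/12 + 0*7/12 + 1*1/6 = 1/6
  d_1[2] = 0*1/2 + 0*1/12 + 1*2/3 = 2/3
d_1 = (0=1/6, 1=1/6, 2=2/3)
  d_2[0] = 1/6*1/12 + 1/6*1/3 + 2/3*1/6 = 13/72
  d_2[1] = 1/6*5/12 + 1/6*7/12 + 2/3*1/6 = 5/18
  d_2[2] = 1/6*1/2 + 1/6*1/12 + 2/3*2/3 = 13/24
d_2 = (0=13/72, 1=5/18, 2=13/24)
  d_3[0] = 13/72*1/12 + 5/18*1/3 + 13/24*1/6 = 19/96
  d_3[1] = 13/72*5/12 + 5/18*7/12 + 13/24*1/6 = 283/864
  d_3[2] = 13/72*1/2 + 5/18*1/12 + 13/24*2/3 = 205/432
d_3 = (0=19/96, 1=283/864, 2=205/432)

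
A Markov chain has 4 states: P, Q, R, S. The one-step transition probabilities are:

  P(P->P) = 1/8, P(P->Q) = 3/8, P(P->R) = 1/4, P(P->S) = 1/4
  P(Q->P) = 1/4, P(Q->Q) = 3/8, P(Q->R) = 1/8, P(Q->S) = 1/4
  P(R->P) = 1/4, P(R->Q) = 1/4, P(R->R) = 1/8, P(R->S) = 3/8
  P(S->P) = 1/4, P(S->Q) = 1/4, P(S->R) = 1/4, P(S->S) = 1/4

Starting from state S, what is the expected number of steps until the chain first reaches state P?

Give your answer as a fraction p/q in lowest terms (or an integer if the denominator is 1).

Let h_i = expected steps to first reach P from state i.
Boundary: h_P = 0.
First-step equations for the other states:
  h_Q = 1 + 1/4*h_P + 3/8*h_Q + 1/8*h_R + 1/4*h_S
  h_R = 1 + 1/4*h_P + 1/4*h_Q + 1/8*h_R + 3/8*h_S
  h_S = 1 + 1/4*h_P + 1/4*h_Q + 1/4*h_R + 1/4*h_S

Substituting h_P = 0 and rearranging gives the linear system (I - Q) h = 1:
  [5/8, -1/8, -1/4] . (h_Q, h_R, h_S) = 1
  [-1/4, 7/8, -3/8] . (h_Q, h_R, h_S) = 1
  [-1/4, -1/4, 3/4] . (h_Q, h_R, h_S) = 1

Solving yields:
  h_Q = 4
  h_R = 4
  h_S = 4

Starting state is S, so the expected hitting time is h_S = 4.

Answer: 4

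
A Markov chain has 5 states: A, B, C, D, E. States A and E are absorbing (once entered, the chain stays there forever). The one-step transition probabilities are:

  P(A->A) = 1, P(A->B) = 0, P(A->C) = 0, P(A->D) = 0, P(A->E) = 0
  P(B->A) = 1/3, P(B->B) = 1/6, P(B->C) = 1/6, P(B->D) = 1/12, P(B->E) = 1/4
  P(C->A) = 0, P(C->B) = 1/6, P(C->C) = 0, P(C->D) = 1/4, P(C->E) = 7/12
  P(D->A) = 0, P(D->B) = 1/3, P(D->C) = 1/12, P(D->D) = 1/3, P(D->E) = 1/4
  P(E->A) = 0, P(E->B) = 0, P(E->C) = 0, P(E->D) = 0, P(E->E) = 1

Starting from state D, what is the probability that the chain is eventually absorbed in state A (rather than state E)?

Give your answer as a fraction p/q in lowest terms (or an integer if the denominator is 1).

Let a_i = P(absorbed in A | start in state i).
Boundary conditions: a_A = 1, a_E = 0.
For each transient state i, a_i = sum_j P(i->j) * a_j:
  a_B = 1/3*a_A + 1/6*a_B + 1/6*a_C + 1/12*a_D + 1/4*a_E
  a_C = 0*a_A + 1/6*a_B + 0*a_C + 1/4*a_D + 7/12*a_E
  a_D = 0*a_A + 1/3*a_B + 1/12*a_C + 1/3*a_D + 1/4*a_E

Substituting a_A = 1 and a_E = 0, rearrange to (I - Q) a = r where r[i] = P(i -> A):
  [5/6, -1/6, -1/12] . (a_B, a_C, a_D) = 1/3
  [-1/6, 1, -1/4] . (a_B, a_C, a_D) = 0
  [-1/3, -1/12, 2/3] . (a_B, a_C, a_D) = 0

Solving yields:
  a_B = 93/206
  a_C = 14/103
  a_D = 25/103

Starting state is D, so the absorption probability is a_D = 25/103.

Answer: 25/103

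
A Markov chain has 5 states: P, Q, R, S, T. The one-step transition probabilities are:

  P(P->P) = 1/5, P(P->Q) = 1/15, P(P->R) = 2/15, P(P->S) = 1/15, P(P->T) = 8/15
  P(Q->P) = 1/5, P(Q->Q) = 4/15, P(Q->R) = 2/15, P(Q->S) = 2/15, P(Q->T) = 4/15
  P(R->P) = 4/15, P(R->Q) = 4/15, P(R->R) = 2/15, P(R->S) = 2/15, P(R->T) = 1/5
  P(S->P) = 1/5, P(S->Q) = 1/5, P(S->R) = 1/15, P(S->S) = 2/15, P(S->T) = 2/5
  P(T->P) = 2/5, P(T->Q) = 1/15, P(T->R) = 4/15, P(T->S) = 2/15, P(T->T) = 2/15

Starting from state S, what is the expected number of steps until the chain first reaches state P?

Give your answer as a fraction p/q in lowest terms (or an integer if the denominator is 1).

Let h_i = expected steps to first reach P from state i.
Boundary: h_P = 0.
First-step equations for the other states:
  h_Q = 1 + 1/5*h_P + 4/15*h_Q + 2/15*h_R + 2/15*h_S + 4/15*h_T
  h_R = 1 + 4/15*h_P + 4/15*h_Q + 2/15*h_R + 2/15*h_S + 1/5*h_T
  h_S = 1 + 1/5*h_P + 1/5*h_Q + 1/15*h_R + 2/15*h_S + 2/5*h_T
  h_T = 1 + 2/5*h_P + 1/15*h_Q + 4/15*h_R + 2/15*h_S + 2/15*h_T

Substituting h_P = 0 and rearranging gives the linear system (I - Q) h = 1:
  [11/15, -2/15, -2/15, -4/15] . (h_Q, h_R, h_S, h_T) = 1
  [-4/15, 13/15, -2/15, -1/5] . (h_Q, h_R, h_S, h_T) = 1
  [-1/5, -1/15, 13/15, -2/5] . (h_Q, h_R, h_S, h_T) = 1
  [-1/15, -4/15, -2/15, 13/15] . (h_Q, h_R, h_S, h_T) = 1

Solving yields:
  h_Q = 11565/2993
  h_R = 10935/2993
  h_S = 11325/2993
  h_T = 9450/2993

Starting state is S, so the expected hitting time is h_S = 11325/2993.

Answer: 11325/2993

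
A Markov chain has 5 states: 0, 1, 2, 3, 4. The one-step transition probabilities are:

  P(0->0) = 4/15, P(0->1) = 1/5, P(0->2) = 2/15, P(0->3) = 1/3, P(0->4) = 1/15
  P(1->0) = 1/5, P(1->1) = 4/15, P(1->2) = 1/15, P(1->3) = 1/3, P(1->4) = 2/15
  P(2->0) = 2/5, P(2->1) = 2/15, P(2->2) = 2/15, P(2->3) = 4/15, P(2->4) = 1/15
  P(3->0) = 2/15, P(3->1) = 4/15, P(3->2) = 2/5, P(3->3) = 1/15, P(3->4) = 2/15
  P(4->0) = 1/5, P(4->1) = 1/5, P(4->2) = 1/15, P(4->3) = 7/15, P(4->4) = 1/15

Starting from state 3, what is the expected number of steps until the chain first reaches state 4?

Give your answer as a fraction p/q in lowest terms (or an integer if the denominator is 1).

Let h_i = expected steps to first reach 4 from state i.
Boundary: h_4 = 0.
First-step equations for the other states:
  h_0 = 1 + 4/15*h_0 + 1/5*h_1 + 2/15*h_2 + 1/3*h_3 + 1/15*h_4
  h_1 = 1 + 1/5*h_0 + 4/15*h_1 + 1/15*h_2 + 1/3*h_3 + 2/15*h_4
  h_2 = 1 + 2/5*h_0 + 2/15*h_1 + 2/15*h_2 + 4/15*h_3 + 1/15*h_4
  h_3 = 1 + 2/15*h_0 + 4/15*h_1 + 2/5*h_2 + 1/15*h_3 + 2/15*h_4

Substituting h_4 = 0 and rearranging gives the linear system (I - Q) h = 1:
  [11/15, -1/5, -2/15, -1/3] . (h_0, h_1, h_2, h_3) = 1
  [-1/5, 11/15, -1/15, -1/3] . (h_0, h_1, h_2, h_3) = 1
  [-2/5, -2/15, 13/15, -4/15] . (h_0, h_1, h_2, h_3) = 1
  [-2/15, -4/15, -2/5, 14/15] . (h_0, h_1, h_2, h_3) = 1

Solving yields:
  h_0 = 10065/988
  h_1 = 2335/247
  h_2 = 5075/494
  h_3 = 9515/988

Starting state is 3, so the expected hitting time is h_3 = 9515/988.

Answer: 9515/988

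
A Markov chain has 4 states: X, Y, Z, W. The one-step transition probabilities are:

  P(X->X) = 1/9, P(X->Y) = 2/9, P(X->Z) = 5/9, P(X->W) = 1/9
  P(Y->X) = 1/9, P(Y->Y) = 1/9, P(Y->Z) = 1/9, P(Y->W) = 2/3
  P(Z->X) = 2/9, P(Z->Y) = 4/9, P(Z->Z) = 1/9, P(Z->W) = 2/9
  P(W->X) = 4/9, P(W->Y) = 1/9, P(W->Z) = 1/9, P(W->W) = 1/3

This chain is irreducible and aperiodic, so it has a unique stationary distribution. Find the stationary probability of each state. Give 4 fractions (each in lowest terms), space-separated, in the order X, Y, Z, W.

Answer: 10/41 26/123 9/41 40/123

Derivation:
The stationary distribution satisfies pi = pi * P, i.e.:
  pi_X = 1/9*pi_X + 1/9*pi_Y + 2/9*pi_Z + 4/9*pi_W
  pi_Y = 2/9*pi_X + 1/9*pi_Y + 4/9*pi_Z + 1/9*pi_W
  pi_Z = 5/9*pi_X + 1/9*pi_Y + 1/9*pi_Z + 1/9*pi_W
  pi_W = 1/9*pi_X + 2/3*pi_Y + 2/9*pi_Z + 1/3*pi_W
with normalization: pi_X + pi_Y + pi_Z + pi_W = 1.

Using the first 3 balance equations plus normalization, the linear system A*pi = b is:
  [-8/9, 1/9, 2/9, 4/9] . pi = 0
  [2/9, -8/9, 4/9, 1/9] . pi = 0
  [5/9, 1/9, -8/9, 1/9] . pi = 0
  [1, 1, 1, 1] . pi = 1

Solving yields:
  pi_X = 10/41
  pi_Y = 26/123
  pi_Z = 9/41
  pi_W = 40/123

Verification (pi * P):
  10/41*1/9 + 26/123*1/9 + 9/41*2/9 + 40/123*4/9 = 10/41 = pi_X  (ok)
  10/41*2/9 + 26/123*1/9 + 9/41*4/9 + 40/123*1/9 = 26/123 = pi_Y  (ok)
  10/41*5/9 + 26/123*1/9 + 9/41*1/9 + 40/123*1/9 = 9/41 = pi_Z  (ok)
  10/41*1/9 + 26/123*2/3 + 9/41*2/9 + 40/123*1/3 = 40/123 = pi_W  (ok)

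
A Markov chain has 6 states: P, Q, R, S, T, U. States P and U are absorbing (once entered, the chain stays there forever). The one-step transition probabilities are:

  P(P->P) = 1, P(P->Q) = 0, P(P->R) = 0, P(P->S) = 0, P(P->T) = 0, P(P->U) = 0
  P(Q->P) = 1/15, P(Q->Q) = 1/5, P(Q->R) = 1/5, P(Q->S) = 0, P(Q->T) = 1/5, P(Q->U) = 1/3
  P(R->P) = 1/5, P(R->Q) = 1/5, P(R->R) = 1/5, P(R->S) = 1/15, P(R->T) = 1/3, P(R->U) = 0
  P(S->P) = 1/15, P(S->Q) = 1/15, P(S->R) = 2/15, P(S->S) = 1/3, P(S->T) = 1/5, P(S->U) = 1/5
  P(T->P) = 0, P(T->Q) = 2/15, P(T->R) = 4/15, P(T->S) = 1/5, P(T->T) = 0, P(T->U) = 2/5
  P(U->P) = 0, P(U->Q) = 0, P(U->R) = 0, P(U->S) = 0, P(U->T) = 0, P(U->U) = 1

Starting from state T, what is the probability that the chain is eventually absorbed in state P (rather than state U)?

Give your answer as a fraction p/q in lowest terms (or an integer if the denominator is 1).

Let a_i = P(absorbed in P | start in state i).
Boundary conditions: a_P = 1, a_U = 0.
For each transient state i, a_i = sum_j P(i->j) * a_j:
  a_Q = 1/15*a_P + 1/5*a_Q + 1/5*a_R + 0*a_S + 1/5*a_T + 1/3*a_U
  a_R = 1/5*a_P + 1/5*a_Q + 1/5*a_R + 1/15*a_S + 1/3*a_T + 0*a_U
  a_S = 1/15*a_P + 1/15*a_Q + 2/15*a_R + 1/3*a_S + 1/5*a_T + 1/5*a_U
  a_T = 0*a_P + 2/15*a_Q + 4/15*a_R + 1/5*a_S + 0*a_T + 2/5*a_U

Substituting a_P = 1 and a_U = 0, rearrange to (I - Q) a = r where r[i] = P(i -> P):
  [4/5, -1/5, 0, -1/5] . (a_Q, a_R, a_S, a_T) = 1/15
  [-1/5, 4/5, -1/15, -1/3] . (a_Q, a_R, a_S, a_T) = 1/5
  [-1/15, -2/15, 2/3, -1/5] . (a_Q, a_R, a_S, a_T) = 1/15
  [-2/15, -4/15, -1/5, 1] . (a_Q, a_R, a_S, a_T) = 0

Solving yields:
  a_Q = 3313/14121
  a_R = 5809/14121
  a_S = 138/523
  a_T = 304/1569

Starting state is T, so the absorption probability is a_T = 304/1569.

Answer: 304/1569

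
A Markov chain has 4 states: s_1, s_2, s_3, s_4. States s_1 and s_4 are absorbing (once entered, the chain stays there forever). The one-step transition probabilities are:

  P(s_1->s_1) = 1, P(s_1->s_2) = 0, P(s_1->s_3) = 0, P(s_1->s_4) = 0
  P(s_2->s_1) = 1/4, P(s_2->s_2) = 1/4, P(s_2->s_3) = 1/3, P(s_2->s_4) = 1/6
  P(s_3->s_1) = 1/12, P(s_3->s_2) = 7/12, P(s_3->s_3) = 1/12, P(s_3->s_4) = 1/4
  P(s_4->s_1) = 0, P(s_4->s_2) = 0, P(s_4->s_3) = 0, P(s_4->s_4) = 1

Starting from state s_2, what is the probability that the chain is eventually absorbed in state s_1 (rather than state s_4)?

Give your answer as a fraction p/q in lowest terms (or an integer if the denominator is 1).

Let a_i = P(absorbed in s_1 | start in state i).
Boundary conditions: a_s_1 = 1, a_s_4 = 0.
For each transient state i, a_i = sum_j P(i->j) * a_j:
  a_s_2 = 1/4*a_s_1 + 1/4*a_s_2 + 1/3*a_s_3 + 1/6*a_s_4
  a_s_3 = 1/12*a_s_1 + 7/12*a_s_2 + 1/12*a_s_3 + 1/4*a_s_4

Substituting a_s_1 = 1 and a_s_4 = 0, rearrange to (I - Q) a = r where r[i] = P(i -> s_1):
  [3/4, -1/3] . (a_s_2, a_s_3) = 1/4
  [-7/12, 11/12] . (a_s_2, a_s_3) = 1/12

Solving yields:
  a_s_2 = 37/71
  a_s_3 = 30/71

Starting state is s_2, so the absorption probability is a_s_2 = 37/71.

Answer: 37/71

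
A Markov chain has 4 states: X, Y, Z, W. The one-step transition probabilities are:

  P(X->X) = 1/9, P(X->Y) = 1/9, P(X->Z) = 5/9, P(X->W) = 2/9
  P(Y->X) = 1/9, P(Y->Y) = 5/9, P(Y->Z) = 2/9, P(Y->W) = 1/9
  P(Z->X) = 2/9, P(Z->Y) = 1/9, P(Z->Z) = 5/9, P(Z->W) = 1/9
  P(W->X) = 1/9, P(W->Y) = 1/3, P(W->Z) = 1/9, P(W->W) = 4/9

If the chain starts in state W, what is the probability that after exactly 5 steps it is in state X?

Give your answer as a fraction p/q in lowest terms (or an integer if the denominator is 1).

Computing P^5 by repeated multiplication:
P^1 =
  X: [1/9, 1/9, 5/9, 2/9]
  Y: [1/9, 5/9, 2/9, 1/9]
  Z: [2/9, 1/9, 5/9, 1/9]
  W: [1/9, 1/3, 1/9, 4/9]
P^2 =
  X: [14/81, 17/81, 34/81, 16/81]
  Y: [11/81, 31/81, 26/81, 13/81]
  Z: [14/81, 5/27, 38/81, 14/81]
  W: [10/81, 29/81, 20/81, 22/81]
P^3 =
  X: [115/729, 181/729, 290/729, 143/729]
  Y: [107/729, 77/243, 260/729, 131/729]
  Z: [119/729, 169/729, 304/729, 137/729]
  W: [101/729, 241/729, 230/729, 157/729]
P^4 =
  X: [1019/6561, 1739/6561, 2530/6561, 1273/6561]
  Y: [989/6561, 1915/6561, 2428/6561, 1229/6561]
  Z: [1033/6561, 1679/6561, 2590/6561, 1259/6561]
  W: [959/6561, 223/729, 2294/6561, 1301/6561]
P^5 =
  X: [9091/59049, 16063/59049, 22496/59049, 11399/59049]
  Y: [8989/59049, 16679/59049, 22144/59049, 11237/59049]
  Z: [9151/59049, 65/243, 22732/59049, 11371/59049]
  W: [8855/59049, 17191/59049, 21580/59049, 11423/59049]

(P^5)[W -> X] = 8855/59049

Answer: 8855/59049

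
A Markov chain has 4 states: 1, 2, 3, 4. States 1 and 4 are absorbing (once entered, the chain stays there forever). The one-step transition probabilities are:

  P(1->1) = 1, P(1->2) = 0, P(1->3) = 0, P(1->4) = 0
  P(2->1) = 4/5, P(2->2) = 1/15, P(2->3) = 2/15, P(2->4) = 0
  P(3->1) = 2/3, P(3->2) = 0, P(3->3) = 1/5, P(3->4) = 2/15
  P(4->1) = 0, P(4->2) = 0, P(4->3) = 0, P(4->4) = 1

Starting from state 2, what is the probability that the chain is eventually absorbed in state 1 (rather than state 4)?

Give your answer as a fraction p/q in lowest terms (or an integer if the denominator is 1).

Answer: 41/42

Derivation:
Let a_i = P(absorbed in 1 | start in state i).
Boundary conditions: a_1 = 1, a_4 = 0.
For each transient state i, a_i = sum_j P(i->j) * a_j:
  a_2 = 4/5*a_1 + 1/15*a_2 + 2/15*a_3 + 0*a_4
  a_3 = 2/3*a_1 + 0*a_2 + 1/5*a_3 + 2/15*a_4

Substituting a_1 = 1 and a_4 = 0, rearrange to (I - Q) a = r where r[i] = P(i -> 1):
  [14/15, -2/15] . (a_2, a_3) = 4/5
  [0, 4/5] . (a_2, a_3) = 2/3

Solving yields:
  a_2 = 41/42
  a_3 = 5/6

Starting state is 2, so the absorption probability is a_2 = 41/42.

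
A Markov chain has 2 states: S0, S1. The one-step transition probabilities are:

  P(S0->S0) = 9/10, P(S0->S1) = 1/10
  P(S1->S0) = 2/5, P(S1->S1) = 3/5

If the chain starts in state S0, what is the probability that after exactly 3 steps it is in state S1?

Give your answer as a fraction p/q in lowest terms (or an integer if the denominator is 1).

Computing P^3 by repeated multiplication:
P^1 =
  S0: [9/10, 1/10]
  S1: [2/5, 3/5]
P^2 =
  S0: [17/20, 3/20]
  S1: [3/5, 2/5]
P^3 =
  S0: [33/40, 7/40]
  S1: [7/10, 3/10]

(P^3)[S0 -> S1] = 7/40

Answer: 7/40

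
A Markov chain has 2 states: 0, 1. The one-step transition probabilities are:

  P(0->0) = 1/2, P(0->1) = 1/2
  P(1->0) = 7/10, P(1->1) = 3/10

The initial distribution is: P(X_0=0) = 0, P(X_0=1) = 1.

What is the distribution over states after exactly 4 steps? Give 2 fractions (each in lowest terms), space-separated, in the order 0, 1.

Answer: 364/625 261/625

Derivation:
Propagating the distribution step by step (d_{t+1} = d_t * P):
d_0 = (0=0, 1=1)
  d_1[0] = 0*1/2 + 1*7/10 = 7/10
  d_1[1] = 0*1/2 + 1*3/10 = 3/10
d_1 = (0=7/10, 1=3/10)
  d_2[0] = 7/10*1/2 + 3/10*7/10 = 14/25
  d_2[1] = 7/10*1/2 + 3/10*3/10 = 11/25
d_2 = (0=14/25, 1=11/25)
  d_3[0] = 14/25*1/2 + 11/25*7/10 = 147/250
  d_3[1] = 14/25*1/2 + 11/25*3/10 = 103/250
d_3 = (0=147/250, 1=103/250)
  d_4[0] = 147/250*1/2 + 103/250*7/10 = 364/625
  d_4[1] = 147/250*1/2 + 103/250*3/10 = 261/625
d_4 = (0=364/625, 1=261/625)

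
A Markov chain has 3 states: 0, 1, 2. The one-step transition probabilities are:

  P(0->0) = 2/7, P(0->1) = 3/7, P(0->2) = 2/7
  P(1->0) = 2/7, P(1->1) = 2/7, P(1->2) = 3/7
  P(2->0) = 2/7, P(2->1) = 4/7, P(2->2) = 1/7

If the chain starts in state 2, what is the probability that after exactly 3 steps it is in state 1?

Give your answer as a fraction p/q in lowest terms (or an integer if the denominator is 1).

Computing P^3 by repeated multiplication:
P^1 =
  0: [2/7, 3/7, 2/7]
  1: [2/7, 2/7, 3/7]
  2: [2/7, 4/7, 1/7]
P^2 =
  0: [2/7, 20/49, 15/49]
  1: [2/7, 22/49, 13/49]
  2: [2/7, 18/49, 17/49]
P^3 =
  0: [2/7, 142/343, 103/343]
  1: [2/7, 138/343, 107/343]
  2: [2/7, 146/343, 99/343]

(P^3)[2 -> 1] = 146/343

Answer: 146/343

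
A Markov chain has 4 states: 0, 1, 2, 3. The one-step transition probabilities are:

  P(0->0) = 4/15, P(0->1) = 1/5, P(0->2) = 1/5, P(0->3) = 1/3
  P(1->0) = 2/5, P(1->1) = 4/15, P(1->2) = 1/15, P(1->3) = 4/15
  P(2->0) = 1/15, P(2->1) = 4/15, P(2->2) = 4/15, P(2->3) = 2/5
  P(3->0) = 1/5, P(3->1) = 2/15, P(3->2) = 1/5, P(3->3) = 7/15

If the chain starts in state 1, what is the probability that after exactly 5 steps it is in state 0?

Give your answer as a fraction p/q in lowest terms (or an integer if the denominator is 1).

Computing P^5 by repeated multiplication:
P^1 =
  0: [4/15, 1/5, 1/5, 1/3]
  1: [2/5, 4/15, 1/15, 4/15]
  2: [1/15, 4/15, 4/15, 2/5]
  3: [1/5, 2/15, 1/5, 7/15]
P^2 =
  0: [52/225, 46/225, 14/75, 17/45]
  1: [61/225, 46/225, 38/225, 16/45]
  2: [2/9, 47/225, 41/225, 29/75]
  3: [16/75, 43/225, 44/225, 2/5]
P^3 =
  0: [781/3375, 226/1125, 5/27, 1291/3375]
  1: [266/1125, 679/3375, 23/125, 1277/3375]
  2: [784/3375, 676/3375, 622/3375, 431/1125]
  3: [764/3375, 224/1125, 211/1125, 1306/3375]
P^4 =
  0: [2338/10125, 3379/16875, 9394/50625, 2156/5625]
  1: [434/1875, 10148/50625, 9388/50625, 6457/16875]
  2: [11693/50625, 2026/10125, 1879/10125, 6469/16875]
  3: [11639/50625, 10124/50625, 1046/5625, 19448/50625]
P^5 =
  0: [58396/253125, 152002/759375, 28199/151875, 58238/151875]
  1: [175261/759375, 10136/50625, 5221/28125, 291107/759375]
  2: [175168/759375, 151993/759375, 28202/151875, 32356/84375]
  3: [175058/759375, 3377/16875, 141041/759375, 291311/759375]

(P^5)[1 -> 0] = 175261/759375

Answer: 175261/759375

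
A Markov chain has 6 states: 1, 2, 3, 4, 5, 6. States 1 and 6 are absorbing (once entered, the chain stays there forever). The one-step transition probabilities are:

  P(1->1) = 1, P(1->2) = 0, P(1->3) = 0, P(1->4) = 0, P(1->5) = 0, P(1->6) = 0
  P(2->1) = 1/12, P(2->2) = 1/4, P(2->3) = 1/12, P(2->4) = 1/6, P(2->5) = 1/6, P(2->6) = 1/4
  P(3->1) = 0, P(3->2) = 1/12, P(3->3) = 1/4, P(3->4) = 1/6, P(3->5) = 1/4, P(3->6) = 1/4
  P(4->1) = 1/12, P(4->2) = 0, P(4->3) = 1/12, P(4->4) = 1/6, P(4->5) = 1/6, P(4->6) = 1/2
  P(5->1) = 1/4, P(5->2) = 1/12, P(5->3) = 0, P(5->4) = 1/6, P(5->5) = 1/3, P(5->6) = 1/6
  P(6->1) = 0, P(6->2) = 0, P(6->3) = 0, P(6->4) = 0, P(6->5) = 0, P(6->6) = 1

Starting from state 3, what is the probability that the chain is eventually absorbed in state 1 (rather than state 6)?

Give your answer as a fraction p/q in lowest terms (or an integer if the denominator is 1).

Answer: 4/17

Derivation:
Let a_i = P(absorbed in 1 | start in state i).
Boundary conditions: a_1 = 1, a_6 = 0.
For each transient state i, a_i = sum_j P(i->j) * a_j:
  a_2 = 1/12*a_1 + 1/4*a_2 + 1/12*a_3 + 1/6*a_4 + 1/6*a_5 + 1/4*a_6
  a_3 = 0*a_1 + 1/12*a_2 + 1/4*a_3 + 1/6*a_4 + 1/4*a_5 + 1/4*a_6
  a_4 = 1/12*a_1 + 0*a_2 + 1/12*a_3 + 1/6*a_4 + 1/6*a_5 + 1/2*a_6
  a_5 = 1/4*a_1 + 1/12*a_2 + 0*a_3 + 1/6*a_4 + 1/3*a_5 + 1/6*a_6

Substituting a_1 = 1 and a_6 = 0, rearrange to (I - Q) a = r where r[i] = P(i -> 1):
  [3/4, -1/12, -1/6, -1/6] . (a_2, a_3, a_4, a_5) = 1/12
  [-1/12, 3/4, -1/6, -1/4] . (a_2, a_3, a_4, a_5) = 0
  [0, -1/12, 5/6, -1/6] . (a_2, a_3, a_4, a_5) = 1/12
  [-1/12, 0, -1/6, 2/3] . (a_2, a_3, a_4, a_5) = 1/4

Solving yields:
  a_2 = 54/187
  a_3 = 4/17
  a_4 = 81/374
  a_5 = 87/187

Starting state is 3, so the absorption probability is a_3 = 4/17.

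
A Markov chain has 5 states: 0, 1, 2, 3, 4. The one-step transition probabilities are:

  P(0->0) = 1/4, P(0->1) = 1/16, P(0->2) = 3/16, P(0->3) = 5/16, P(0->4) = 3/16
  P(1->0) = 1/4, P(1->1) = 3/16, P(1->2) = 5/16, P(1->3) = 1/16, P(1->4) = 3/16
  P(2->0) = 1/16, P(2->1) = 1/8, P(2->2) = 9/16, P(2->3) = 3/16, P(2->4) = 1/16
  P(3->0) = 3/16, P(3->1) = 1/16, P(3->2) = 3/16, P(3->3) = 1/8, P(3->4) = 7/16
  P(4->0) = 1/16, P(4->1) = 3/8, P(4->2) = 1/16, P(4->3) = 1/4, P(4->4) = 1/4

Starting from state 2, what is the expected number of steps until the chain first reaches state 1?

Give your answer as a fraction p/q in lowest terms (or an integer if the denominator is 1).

Answer: 43824/6671

Derivation:
Let h_i = expected steps to first reach 1 from state i.
Boundary: h_1 = 0.
First-step equations for the other states:
  h_0 = 1 + 1/4*h_0 + 1/16*h_1 + 3/16*h_2 + 5/16*h_3 + 3/16*h_4
  h_2 = 1 + 1/16*h_0 + 1/8*h_1 + 9/16*h_2 + 3/16*h_3 + 1/16*h_4
  h_3 = 1 + 3/16*h_0 + 1/16*h_1 + 3/16*h_2 + 1/8*h_3 + 7/16*h_4
  h_4 = 1 + 1/16*h_0 + 3/8*h_1 + 1/16*h_2 + 1/4*h_3 + 1/4*h_4

Substituting h_1 = 0 and rearranging gives the linear system (I - Q) h = 1:
  [3/4, -3/16, -5/16, -3/16] . (h_0, h_2, h_3, h_4) = 1
  [-1/16, 7/16, -3/16, -1/16] . (h_0, h_2, h_3, h_4) = 1
  [-3/16, -3/16, 7/8, -7/16] . (h_0, h_2, h_3, h_4) = 1
  [-1/16, -1/16, -1/4, 3/4] . (h_0, h_2, h_3, h_4) = 1

Solving yields:
  h_0 = 44768/6671
  h_2 = 43824/6671
  h_3 = 41696/6671
  h_4 = 30176/6671

Starting state is 2, so the expected hitting time is h_2 = 43824/6671.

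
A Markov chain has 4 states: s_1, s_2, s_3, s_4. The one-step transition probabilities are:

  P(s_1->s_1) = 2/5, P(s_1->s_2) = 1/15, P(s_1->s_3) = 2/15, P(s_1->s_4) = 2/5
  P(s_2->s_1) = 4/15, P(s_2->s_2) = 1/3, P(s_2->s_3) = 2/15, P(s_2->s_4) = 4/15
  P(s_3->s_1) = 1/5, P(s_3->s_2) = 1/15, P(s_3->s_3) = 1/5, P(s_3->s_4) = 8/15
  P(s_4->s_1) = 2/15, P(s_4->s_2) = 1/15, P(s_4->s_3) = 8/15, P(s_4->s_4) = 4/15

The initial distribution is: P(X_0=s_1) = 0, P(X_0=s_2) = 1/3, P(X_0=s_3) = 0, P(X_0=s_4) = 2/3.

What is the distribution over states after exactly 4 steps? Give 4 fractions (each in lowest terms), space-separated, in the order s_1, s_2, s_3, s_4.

Answer: 6898/30375 13993/151875 5084/16875 6404/16875

Derivation:
Propagating the distribution step by step (d_{t+1} = d_t * P):
d_0 = (s_1=0, s_2=1/3, s_3=0, s_4=2/3)
  d_1[s_1] = 0*2/5 + 1/3*4/15 + 0*1/5 + 2/3*2/15 = 8/45
  d_1[s_2] = 0*1/15 + 1/3*1/3 + 0*1/15 + 2/3*1/15 = 7/45
  d_1[s_3] = 0*2/15 + 1/3*2/15 + 0*1/5 + 2/3*8/15 = 2/5
  d_1[s_4] = 0*2/5 + 1/3*4/15 + 0*8/15 + 2/3*4/15 = 4/15
d_1 = (s_1=8/45, s_2=7/45, s_3=2/5, s_4=4/15)
  d_2[s_1] = 8/45*2/5 + 7/45*4/15 + 2/5*1/5 + 4/15*2/15 = 154/675
  d_2[s_2] = 8/45*1/15 + 7/45*1/3 + 2/5*1/15 + 4/15*1/15 = 73/675
  d_2[s_3] = 8/45*2/15 + 7/45*2/15 + 2/5*1/5 + 4/15*8/15 = 4/15
  d_2[s_4] = 8/45*2/5 + 7/45*4/15 + 2/5*8/15 + 4/15*4/15 = 268/675
d_2 = (s_1=154/675, s_2=73/675, s_3=4/15, s_4=268/675)
  d_3[s_1] = 154/675*2/5 + 73/675*4/15 + 4/15*1/5 + 268/675*2/15 = 764/3375
  d_3[s_2] = 154/675*1/15 + 73/675*1/3 + 4/15*1/15 + 268/675*1/15 = 967/10125
  d_3[s_3] = 154/675*2/15 + 73/675*2/15 + 4/15*1/5 + 268/675*8/15 = 1046/3375
  d_3[s_4] = 154/675*2/5 + 73/675*4/15 + 4/15*8/15 + 268/675*4/15 = 3728/10125
d_3 = (s_1=764/3375, s_2=967/10125, s_3=1046/3375, s_4=3728/10125)
  d_4[s_1] = 764/3375*2/5 + 967/10125*4/15 + 1046/3375*1/5 + 3728/10125*2/15 = 6898/30375
  d_4[s_2] = 764/3375*1/15 + 967/10125*1/3 + 1046/3375*1/15 + 3728/10125*1/15 = 13993/151875
  d_4[s_3] = 764/3375*2/15 + 967/10125*2/15 + 1046/3375*1/5 + 3728/10125*8/15 = 5084/16875
  d_4[s_4] = 764/3375*2/5 + 967/10125*4/15 + 1046/3375*8/15 + 3728/10125*4/15 = 6404/16875
d_4 = (s_1=6898/30375, s_2=13993/151875, s_3=5084/16875, s_4=6404/16875)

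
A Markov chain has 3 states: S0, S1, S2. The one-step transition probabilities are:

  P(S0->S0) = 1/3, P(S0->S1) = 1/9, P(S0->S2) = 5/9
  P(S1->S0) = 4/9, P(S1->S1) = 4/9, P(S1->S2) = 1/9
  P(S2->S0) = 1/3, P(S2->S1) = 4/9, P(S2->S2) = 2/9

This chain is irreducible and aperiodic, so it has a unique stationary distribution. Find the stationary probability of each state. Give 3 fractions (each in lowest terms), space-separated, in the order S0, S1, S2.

Answer: 31/84 9/28 13/42

Derivation:
The stationary distribution satisfies pi = pi * P, i.e.:
  pi_S0 = 1/3*pi_S0 + 4/9*pi_S1 + 1/3*pi_S2
  pi_S1 = 1/9*pi_S0 + 4/9*pi_S1 + 4/9*pi_S2
  pi_S2 = 5/9*pi_S0 + 1/9*pi_S1 + 2/9*pi_S2
with normalization: pi_S0 + pi_S1 + pi_S2 = 1.

Using the first 2 balance equations plus normalization, the linear system A*pi = b is:
  [-2/3, 4/9, 1/3] . pi = 0
  [1/9, -5/9, 4/9] . pi = 0
  [1, 1, 1] . pi = 1

Solving yields:
  pi_S0 = 31/84
  pi_S1 = 9/28
  pi_S2 = 13/42

Verification (pi * P):
  31/84*1/3 + 9/28*4/9 + 13/42*1/3 = 31/84 = pi_S0  (ok)
  31/84*1/9 + 9/28*4/9 + 13/42*4/9 = 9/28 = pi_S1  (ok)
  31/84*5/9 + 9/28*1/9 + 13/42*2/9 = 13/42 = pi_S2  (ok)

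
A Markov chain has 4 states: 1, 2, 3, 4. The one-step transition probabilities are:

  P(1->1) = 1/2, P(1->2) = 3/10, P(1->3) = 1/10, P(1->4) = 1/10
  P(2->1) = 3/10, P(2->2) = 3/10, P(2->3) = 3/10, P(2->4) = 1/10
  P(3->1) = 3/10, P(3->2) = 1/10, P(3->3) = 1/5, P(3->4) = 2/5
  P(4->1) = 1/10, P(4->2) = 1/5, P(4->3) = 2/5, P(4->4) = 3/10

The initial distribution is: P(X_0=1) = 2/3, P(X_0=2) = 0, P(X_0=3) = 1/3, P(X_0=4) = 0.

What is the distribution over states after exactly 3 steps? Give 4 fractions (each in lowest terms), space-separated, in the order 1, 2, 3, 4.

Answer: 1/3 119/500 17/75 101/500

Derivation:
Propagating the distribution step by step (d_{t+1} = d_t * P):
d_0 = (1=2/3, 2=0, 3=1/3, 4=0)
  d_1[1] = 2/3*1/2 + 0*3/10 + 1/3*3/10 + 0*1/10 = 13/30
  d_1[2] = 2/3*3/10 + 0*3/10 + 1/3*1/10 + 0*1/5 = 7/30
  d_1[3] = 2/3*1/10 + 0*3/10 + 1/3*1/5 + 0*2/5 = 2/15
  d_1[4] = 2/3*1/10 + 0*1/10 + 1/3*2/5 + 0*3/10 = 1/5
d_1 = (1=13/30, 2=7/30, 3=2/15, 4=1/5)
  d_2[1] = 13/30*1/2 + 7/30*3/10 + 2/15*3/10 + 1/5*1/10 = 26/75
  d_2[2] = 13/30*3/10 + 7/30*3/10 + 2/15*1/10 + 1/5*1/5 = 19/75
  d_2[3] = 13/30*1/10 + 7/30*3/10 + 2/15*1/5 + 1/5*2/5 = 11/50
  d_2[4] = 13/30*1/10 + 7/30*1/10 + 2/15*2/5 + 1/5*3/10 = 9/50
d_2 = (1=26/75, 2=19/75, 3=11/50, 4=9/50)
  d_3[1] = 26/75*1/2 + 19/75*3/10 + 11/50*3/10 + 9/50*1/10 = 1/3
  d_3[2] = 26/75*3/10 + 19/75*3/10 + 11/50*1/10 + 9/50*1/5 = 119/500
  d_3[3] = 26/75*1/10 + 19/75*3/10 + 11/50*1/5 + 9/50*2/5 = 17/75
  d_3[4] = 26/75*1/10 + 19/75*1/10 + 11/50*2/5 + 9/50*3/10 = 101/500
d_3 = (1=1/3, 2=119/500, 3=17/75, 4=101/500)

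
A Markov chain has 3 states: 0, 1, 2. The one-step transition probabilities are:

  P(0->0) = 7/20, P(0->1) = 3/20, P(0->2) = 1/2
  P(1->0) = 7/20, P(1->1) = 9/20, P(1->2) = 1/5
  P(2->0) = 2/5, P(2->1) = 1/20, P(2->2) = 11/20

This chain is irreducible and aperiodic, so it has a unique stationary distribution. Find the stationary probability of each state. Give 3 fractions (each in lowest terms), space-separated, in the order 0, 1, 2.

Answer: 95/254 37/254 61/127

Derivation:
The stationary distribution satisfies pi = pi * P, i.e.:
  pi_0 = 7/20*pi_0 + 7/20*pi_1 + 2/5*pi_2
  pi_1 = 3/20*pi_0 + 9/20*pi_1 + 1/20*pi_2
  pi_2 = 1/2*pi_0 + 1/5*pi_1 + 11/20*pi_2
with normalization: pi_0 + pi_1 + pi_2 = 1.

Using the first 2 balance equations plus normalization, the linear system A*pi = b is:
  [-13/20, 7/20, 2/5] . pi = 0
  [3/20, -11/20, 1/20] . pi = 0
  [1, 1, 1] . pi = 1

Solving yields:
  pi_0 = 95/254
  pi_1 = 37/254
  pi_2 = 61/127

Verification (pi * P):
  95/254*7/20 + 37/254*7/20 + 61/127*2/5 = 95/254 = pi_0  (ok)
  95/254*3/20 + 37/254*9/20 + 61/127*1/20 = 37/254 = pi_1  (ok)
  95/254*1/2 + 37/254*1/5 + 61/127*11/20 = 61/127 = pi_2  (ok)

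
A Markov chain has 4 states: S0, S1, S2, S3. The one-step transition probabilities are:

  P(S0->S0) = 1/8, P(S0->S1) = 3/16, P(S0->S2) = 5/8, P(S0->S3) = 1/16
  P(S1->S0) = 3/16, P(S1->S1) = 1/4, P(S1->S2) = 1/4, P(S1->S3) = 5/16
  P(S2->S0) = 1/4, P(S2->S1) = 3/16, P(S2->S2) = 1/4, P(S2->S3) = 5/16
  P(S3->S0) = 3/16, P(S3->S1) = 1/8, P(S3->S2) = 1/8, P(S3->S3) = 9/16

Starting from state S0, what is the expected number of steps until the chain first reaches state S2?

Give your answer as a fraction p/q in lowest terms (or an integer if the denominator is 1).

Answer: 992/443

Derivation:
Let h_i = expected steps to first reach S2 from state i.
Boundary: h_S2 = 0.
First-step equations for the other states:
  h_S0 = 1 + 1/8*h_S0 + 3/16*h_S1 + 5/8*h_S2 + 1/16*h_S3
  h_S1 = 1 + 3/16*h_S0 + 1/4*h_S1 + 1/4*h_S2 + 5/16*h_S3
  h_S3 = 1 + 3/16*h_S0 + 1/8*h_S1 + 1/8*h_S2 + 9/16*h_S3

Substituting h_S2 = 0 and rearranging gives the linear system (I - Q) h = 1:
  [7/8, -3/16, -1/16] . (h_S0, h_S1, h_S3) = 1
  [-3/16, 3/4, -5/16] . (h_S0, h_S1, h_S3) = 1
  [-3/16, -1/8, 7/16] . (h_S0, h_S1, h_S3) = 1

Solving yields:
  h_S0 = 992/443
  h_S1 = 1632/443
  h_S3 = 1904/443

Starting state is S0, so the expected hitting time is h_S0 = 992/443.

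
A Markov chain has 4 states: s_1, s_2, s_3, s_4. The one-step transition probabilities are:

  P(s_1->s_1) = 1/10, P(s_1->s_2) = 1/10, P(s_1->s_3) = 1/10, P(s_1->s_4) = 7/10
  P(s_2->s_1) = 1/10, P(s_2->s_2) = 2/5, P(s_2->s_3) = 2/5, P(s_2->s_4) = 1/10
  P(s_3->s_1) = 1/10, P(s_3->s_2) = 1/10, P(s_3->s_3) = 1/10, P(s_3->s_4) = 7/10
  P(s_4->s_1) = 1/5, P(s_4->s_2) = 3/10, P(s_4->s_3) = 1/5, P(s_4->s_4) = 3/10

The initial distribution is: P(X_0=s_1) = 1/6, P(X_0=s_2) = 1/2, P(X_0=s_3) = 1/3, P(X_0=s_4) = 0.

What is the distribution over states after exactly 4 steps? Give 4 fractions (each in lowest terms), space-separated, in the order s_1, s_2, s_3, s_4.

Answer: 1391/10000 5091/20000 4309/20000 3909/10000

Derivation:
Propagating the distribution step by step (d_{t+1} = d_t * P):
d_0 = (s_1=1/6, s_2=1/2, s_3=1/3, s_4=0)
  d_1[s_1] = 1/6*1/10 + 1/2*1/10 + 1/3*1/10 + 0*1/5 = 1/10
  d_1[s_2] = 1/6*1/10 + 1/2*2/5 + 1/3*1/10 + 0*3/10 = 1/4
  d_1[s_3] = 1/6*1/10 + 1/2*2/5 + 1/3*1/10 + 0*1/5 = 1/4
  d_1[s_4] = 1/6*7/10 + 1/2*1/10 + 1/3*7/10 + 0*3/10 = 2/5
d_1 = (s_1=1/10, s_2=1/4, s_3=1/4, s_4=2/5)
  d_2[s_1] = 1/10*1/10 + 1/4*1/10 + 1/4*1/10 + 2/5*1/5 = 7/50
  d_2[s_2] = 1/10*1/10 + 1/4*2/5 + 1/4*1/10 + 2/5*3/10 = 51/200
  d_2[s_3] = 1/10*1/10 + 1/4*2/5 + 1/4*1/10 + 2/5*1/5 = 43/200
  d_2[s_4] = 1/10*7/10 + 1/4*1/10 + 1/4*7/10 + 2/5*3/10 = 39/100
d_2 = (s_1=7/50, s_2=51/200, s_3=43/200, s_4=39/100)
  d_3[s_1] = 7/50*1/10 + 51/200*1/10 + 43/200*1/10 + 39/100*1/5 = 139/1000
  d_3[s_2] = 7/50*1/10 + 51/200*2/5 + 43/200*1/10 + 39/100*3/10 = 509/2000
  d_3[s_3] = 7/50*1/10 + 51/200*2/5 + 43/200*1/10 + 39/100*1/5 = 431/2000
  d_3[s_4] = 7/50*7/10 + 51/200*1/10 + 43/200*7/10 + 39/100*3/10 = 391/1000
d_3 = (s_1=139/1000, s_2=509/2000, s_3=431/2000, s_4=391/1000)
  d_4[s_1] = 139/1000*1/10 + 509/2000*1/10 + 431/2000*1/10 + 391/1000*1/5 = 1391/10000
  d_4[s_2] = 139/1000*1/10 + 509/2000*2/5 + 431/2000*1/10 + 391/1000*3/10 = 5091/20000
  d_4[s_3] = 139/1000*1/10 + 509/2000*2/5 + 431/2000*1/10 + 391/1000*1/5 = 4309/20000
  d_4[s_4] = 139/1000*7/10 + 509/2000*1/10 + 431/2000*7/10 + 391/1000*3/10 = 3909/10000
d_4 = (s_1=1391/10000, s_2=5091/20000, s_3=4309/20000, s_4=3909/10000)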